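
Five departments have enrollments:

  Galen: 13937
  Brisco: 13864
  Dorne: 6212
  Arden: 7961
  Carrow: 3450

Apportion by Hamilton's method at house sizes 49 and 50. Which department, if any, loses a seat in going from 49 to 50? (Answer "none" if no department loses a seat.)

none

At 49 seats: Galen 15, Brisco 15, Dorne 7, Arden 8, Carrow 4.
At 50 seats: Galen 15, Brisco 15, Dorne 7, Arden 9, Carrow 4.
No department's allocation decreased.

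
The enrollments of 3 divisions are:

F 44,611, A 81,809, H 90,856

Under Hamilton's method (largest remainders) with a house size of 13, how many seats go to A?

Standard divisor: 217276 ÷ 13 ≈ 16713.538.
Standard quotas: F 2.6692, A 4.8948, H 5.4361.
Lower quotas: F 2, A 4, H 5 (sum 11, leaving 2 seats).
Remainders in descending order: A 0.8948, F 0.6692, H 0.4361.
Largest remainders: A, F receive the extra seats.
A receives 5.

5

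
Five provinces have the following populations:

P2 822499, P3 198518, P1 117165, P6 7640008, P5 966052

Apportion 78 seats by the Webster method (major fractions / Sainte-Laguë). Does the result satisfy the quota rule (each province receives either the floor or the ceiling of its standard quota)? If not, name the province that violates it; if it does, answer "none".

P6

Standard quotas: P2 6.584, P3 1.589, P1 0.938, P6 61.156, P5 7.733.
Webster allocation: P2 7, P3 2, P1 1, P6 60, P5 8.
P6 has quota 61.156 (lower 61, upper 62) but receives 60 — outside the quota interval.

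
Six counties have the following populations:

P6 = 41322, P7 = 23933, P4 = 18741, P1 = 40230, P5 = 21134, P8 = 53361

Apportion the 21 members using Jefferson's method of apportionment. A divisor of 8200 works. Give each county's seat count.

With modified divisor 8200: modified quotas P6 5.039, P7 2.919, P4 2.285, P1 4.906, P5 2.577, P8 6.507.
Rounding down: P6 5, P7 2, P4 2, P1 4, P5 2, P8 6 (total 21).

P6: 5; P7: 2; P4: 2; P1: 4; P5: 2; P8: 6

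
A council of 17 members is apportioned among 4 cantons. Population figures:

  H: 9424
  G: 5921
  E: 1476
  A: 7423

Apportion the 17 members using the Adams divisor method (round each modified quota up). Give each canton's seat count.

H=7, G=4, E=1, A=5

Standard divisor 24244/17 ≈ 1426.118; standard quotas: H 6.608, G 4.152, E 1.035, A 5.205.
Rounding up gives 7, 5, 2, 6 = 20 seats, so the divisor must be adjusted.
With modified divisor 1530: modified quotas H 6.159, G 3.870, E 0.965, A 4.852.
Rounding up: H 7, G 4, E 1, A 5 (total 17).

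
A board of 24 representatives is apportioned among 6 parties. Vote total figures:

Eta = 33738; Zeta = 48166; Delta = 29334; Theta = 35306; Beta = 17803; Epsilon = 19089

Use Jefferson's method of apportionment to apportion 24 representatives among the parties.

Eta=4; Zeta=7; Delta=4; Theta=5; Beta=2; Epsilon=2

Standard divisor 183436/24 ≈ 7643.167; standard quotas: Eta 4.414, Zeta 6.302, Delta 3.838, Theta 4.619, Beta 2.329, Epsilon 2.498.
Rounding down gives 4, 6, 3, 4, 2, 2 = 21 seats, so the divisor must be adjusted.
With modified divisor 6800: modified quotas Eta 4.961, Zeta 7.083, Delta 4.314, Theta 5.192, Beta 2.618, Epsilon 2.807.
Rounding down: Eta 4, Zeta 7, Delta 4, Theta 5, Beta 2, Epsilon 2 (total 24).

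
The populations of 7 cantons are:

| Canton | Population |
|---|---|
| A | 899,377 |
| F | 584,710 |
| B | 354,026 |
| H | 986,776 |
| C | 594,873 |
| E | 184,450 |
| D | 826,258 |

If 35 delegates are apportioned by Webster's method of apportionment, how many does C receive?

Standard divisor 4430470/35 ≈ 126584.857; standard quotas: A 7.105, F 4.619, B 2.797, H 7.795, C 4.699, E 1.457, D 6.527.
Rounding to the nearest integer gives 7, 5, 3, 8, 5, 1, 7 = 36 seats, so the divisor must be adjusted.
With modified divisor 128500: modified quotas A 6.999, F 4.550, B 2.755, H 7.679, C 4.629, E 1.435, D 6.430.
Rounding to the nearest integer: A 7, F 5, B 3, H 8, C 5, E 1, D 6 (total 35).
C receives 5.

5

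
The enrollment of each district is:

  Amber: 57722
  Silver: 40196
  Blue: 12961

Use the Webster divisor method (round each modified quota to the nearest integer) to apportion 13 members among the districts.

Standard divisor 110879/13 ≈ 8529.154; standard quotas: Amber 6.768, Silver 4.713, Blue 1.520.
Rounding to the nearest integer gives 7, 5, 2 = 14 seats, so the divisor must be adjusted.
With modified divisor 8800: modified quotas Amber 6.559, Silver 4.568, Blue 1.473.
Rounding to the nearest integer: Amber 7, Silver 5, Blue 1 (total 13).

Amber=7, Silver=5, Blue=1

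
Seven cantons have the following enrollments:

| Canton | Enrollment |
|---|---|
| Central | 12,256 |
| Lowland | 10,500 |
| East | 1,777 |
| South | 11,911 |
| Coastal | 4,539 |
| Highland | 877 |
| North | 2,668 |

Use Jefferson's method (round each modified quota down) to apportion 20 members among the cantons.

Standard divisor 44528/20 ≈ 2226.4; standard quotas: Central 5.505, Lowland 4.716, East 0.798, South 5.350, Coastal 2.039, Highland 0.394, North 1.198.
Rounding down gives 5, 4, 0, 5, 2, 0, 1 = 17 seats, so the divisor must be adjusted.
With modified divisor 1900: modified quotas Central 6.451, Lowland 5.526, East 0.935, South 6.269, Coastal 2.389, Highland 0.462, North 1.404.
Rounding down: Central 6, Lowland 5, East 0, South 6, Coastal 2, Highland 0, North 1 (total 20).

Central 6, Lowland 5, East 0, South 6, Coastal 2, Highland 0, North 1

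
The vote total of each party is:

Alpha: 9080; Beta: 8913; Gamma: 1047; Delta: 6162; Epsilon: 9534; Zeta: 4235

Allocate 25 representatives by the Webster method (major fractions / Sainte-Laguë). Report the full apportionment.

Standard divisor 38971/25 ≈ 1558.84; standard quotas: Alpha 5.825, Beta 5.718, Gamma 0.672, Delta 3.953, Epsilon 6.116, Zeta 2.717.
Rounding to the nearest integer gives 6, 6, 1, 4, 6, 3 = 26 seats, so the divisor must be adjusted.
With modified divisor 1640: modified quotas Alpha 5.537, Beta 5.435, Gamma 0.638, Delta 3.757, Epsilon 5.813, Zeta 2.582.
Rounding to the nearest integer: Alpha 6, Beta 5, Gamma 1, Delta 4, Epsilon 6, Zeta 3 (total 25).

Alpha=6; Beta=5; Gamma=1; Delta=4; Epsilon=6; Zeta=3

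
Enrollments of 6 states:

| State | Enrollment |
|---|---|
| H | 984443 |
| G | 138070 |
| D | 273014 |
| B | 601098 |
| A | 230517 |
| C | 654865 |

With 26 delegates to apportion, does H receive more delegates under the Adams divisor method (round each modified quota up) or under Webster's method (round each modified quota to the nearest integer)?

Adams: H 8, G 2, D 3, B 5, A 2, C 6.
Webster: H 9, G 1, D 2, B 6, A 2, C 6.
H gets 8 under Adams and 9 under Webster.

Webster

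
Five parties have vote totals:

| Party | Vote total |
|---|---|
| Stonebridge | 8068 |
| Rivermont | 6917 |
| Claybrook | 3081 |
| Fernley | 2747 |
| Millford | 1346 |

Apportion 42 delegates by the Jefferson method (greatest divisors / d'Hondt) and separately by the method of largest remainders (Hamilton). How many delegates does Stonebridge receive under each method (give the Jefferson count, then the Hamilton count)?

Jefferson: Stonebridge 16, Rivermont 13, Claybrook 6, Fernley 5, Millford 2.
Hamilton: Stonebridge 15, Rivermont 13, Claybrook 6, Fernley 5, Millford 3.
Stonebridge gets 16 under Jefferson and 15 under Hamilton.

16 and 15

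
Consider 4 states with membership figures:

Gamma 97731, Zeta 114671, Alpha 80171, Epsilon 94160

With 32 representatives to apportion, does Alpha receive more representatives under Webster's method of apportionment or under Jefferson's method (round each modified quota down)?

Webster: Gamma 8, Zeta 9, Alpha 7, Epsilon 8.
Jefferson: Gamma 8, Zeta 10, Alpha 6, Epsilon 8.
Alpha gets 7 under Webster and 6 under Jefferson.

Webster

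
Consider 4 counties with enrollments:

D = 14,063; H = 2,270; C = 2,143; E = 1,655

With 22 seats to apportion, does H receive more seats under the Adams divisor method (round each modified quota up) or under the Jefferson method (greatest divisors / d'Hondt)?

Adams: D 14, H 3, C 3, E 2.
Jefferson: D 16, H 2, C 2, E 2.
H gets 3 under Adams and 2 under Jefferson.

Adams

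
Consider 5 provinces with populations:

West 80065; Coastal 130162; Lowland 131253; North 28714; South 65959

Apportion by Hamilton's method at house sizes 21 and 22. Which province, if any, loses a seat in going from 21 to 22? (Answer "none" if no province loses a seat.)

At 21 seats: West 4, Coastal 6, Lowland 6, North 2, South 3.
At 22 seats: West 4, Coastal 7, Lowland 7, North 1, South 3.
North drops from 2 to 1.

North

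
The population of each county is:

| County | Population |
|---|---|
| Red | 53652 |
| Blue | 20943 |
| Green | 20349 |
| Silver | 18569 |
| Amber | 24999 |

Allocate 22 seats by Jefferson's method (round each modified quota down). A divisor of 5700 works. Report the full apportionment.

Red 9, Blue 3, Green 3, Silver 3, Amber 4

With modified divisor 5700: modified quotas Red 9.413, Blue 3.674, Green 3.570, Silver 3.258, Amber 4.386.
Rounding down: Red 9, Blue 3, Green 3, Silver 3, Amber 4 (total 22).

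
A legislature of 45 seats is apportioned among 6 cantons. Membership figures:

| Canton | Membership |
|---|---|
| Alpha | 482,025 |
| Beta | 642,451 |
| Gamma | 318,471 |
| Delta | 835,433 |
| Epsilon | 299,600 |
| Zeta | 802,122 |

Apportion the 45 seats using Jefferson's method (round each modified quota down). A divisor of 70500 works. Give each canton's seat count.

With modified divisor 70500: modified quotas Alpha 6.837, Beta 9.113, Gamma 4.517, Delta 11.850, Epsilon 4.250, Zeta 11.378.
Rounding down: Alpha 6, Beta 9, Gamma 4, Delta 11, Epsilon 4, Zeta 11 (total 45).

Alpha=6, Beta=9, Gamma=4, Delta=11, Epsilon=4, Zeta=11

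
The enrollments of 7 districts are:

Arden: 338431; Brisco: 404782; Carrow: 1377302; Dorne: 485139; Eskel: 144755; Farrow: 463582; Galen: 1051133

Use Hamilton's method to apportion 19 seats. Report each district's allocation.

Arden 1, Brisco 2, Carrow 6, Dorne 2, Eskel 1, Farrow 2, Galen 5

Standard divisor: 4265124 ÷ 19 ≈ 224480.211.
Standard quotas: Arden 1.5076, Brisco 1.8032, Carrow 6.1355, Dorne 2.1612, Eskel 0.6448, Farrow 2.0651, Galen 4.6825.
Lower quotas: Arden 1, Brisco 1, Carrow 6, Dorne 2, Eskel 0, Farrow 2, Galen 4 (sum 16, leaving 3 seats).
Remainders in descending order: Brisco 0.8032, Galen 0.6825, Eskel 0.6448, Arden 0.5076, Dorne 0.1612, Carrow 0.1355, Farrow 0.0651.
The surplus seats go to Brisco, Galen, Eskel.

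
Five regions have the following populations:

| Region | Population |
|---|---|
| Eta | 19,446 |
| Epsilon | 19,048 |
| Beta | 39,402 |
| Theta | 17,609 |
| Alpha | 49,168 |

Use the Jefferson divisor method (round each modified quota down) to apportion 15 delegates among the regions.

Standard divisor 144673/15 ≈ 9644.867; standard quotas: Eta 2.016, Epsilon 1.975, Beta 4.085, Theta 1.826, Alpha 5.098.
Rounding down gives 2, 1, 4, 1, 5 = 13 seats, so the divisor must be adjusted.
With modified divisor 8500: modified quotas Eta 2.288, Epsilon 2.241, Beta 4.636, Theta 2.072, Alpha 5.784.
Rounding down: Eta 2, Epsilon 2, Beta 4, Theta 2, Alpha 5 (total 15).

Eta 2, Epsilon 2, Beta 4, Theta 2, Alpha 5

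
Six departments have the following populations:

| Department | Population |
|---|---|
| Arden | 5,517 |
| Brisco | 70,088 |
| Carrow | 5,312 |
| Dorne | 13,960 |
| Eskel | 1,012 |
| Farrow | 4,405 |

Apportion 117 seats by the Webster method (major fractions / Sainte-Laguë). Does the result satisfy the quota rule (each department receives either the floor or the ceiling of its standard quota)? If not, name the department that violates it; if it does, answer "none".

Standard quotas: Arden 6.436, Brisco 81.763, Carrow 6.197, Dorne 16.285, Eskel 1.181, Farrow 5.139.
Webster allocation: Arden 6, Brisco 83, Carrow 6, Dorne 16, Eskel 1, Farrow 5.
Brisco has quota 81.763 (lower 81, upper 82) but receives 83 — outside the quota interval.

Brisco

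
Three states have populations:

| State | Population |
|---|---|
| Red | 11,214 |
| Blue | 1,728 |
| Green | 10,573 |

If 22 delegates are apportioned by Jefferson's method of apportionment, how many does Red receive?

11

Standard divisor 23515/22 ≈ 1068.864; standard quotas: Red 10.492, Blue 1.617, Green 9.892.
Rounding down gives 10, 1, 9 = 20 seats, so the divisor must be adjusted.
With modified divisor 1000: modified quotas Red 11.214, Blue 1.728, Green 10.573.
Rounding down: Red 11, Blue 1, Green 10 (total 22).
Red receives 11.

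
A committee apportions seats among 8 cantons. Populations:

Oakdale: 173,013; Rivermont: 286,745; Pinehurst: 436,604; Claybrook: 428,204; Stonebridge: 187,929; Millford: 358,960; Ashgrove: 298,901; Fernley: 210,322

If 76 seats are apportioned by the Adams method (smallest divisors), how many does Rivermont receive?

9

Standard divisor 2380678/76 ≈ 31324.711; standard quotas: Oakdale 5.523, Rivermont 9.154, Pinehurst 13.938, Claybrook 13.670, Stonebridge 5.999, Millford 11.459, Ashgrove 9.542, Fernley 6.714.
Rounding up gives 6, 10, 14, 14, 6, 12, 10, 7 = 79 seats, so the divisor must be adjusted.
With modified divisor 33100: modified quotas Oakdale 5.227, Rivermont 8.663, Pinehurst 13.190, Claybrook 12.937, Stonebridge 5.678, Millford 10.845, Ashgrove 9.030, Fernley 6.354.
Rounding up: Oakdale 6, Rivermont 9, Pinehurst 14, Claybrook 13, Stonebridge 6, Millford 11, Ashgrove 10, Fernley 7 (total 76).
Rivermont receives 9.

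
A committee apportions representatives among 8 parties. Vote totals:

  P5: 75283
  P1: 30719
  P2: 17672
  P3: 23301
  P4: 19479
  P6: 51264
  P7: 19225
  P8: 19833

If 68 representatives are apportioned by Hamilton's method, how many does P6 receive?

The standard divisor is 256776/68 ≈ 3776.118.
Standard quotas: P5 19.9366, P1 8.1351, P2 4.6799, P3 6.1706, P4 5.1585, P6 13.5758, P7 5.0912, P8 5.2522.
Lower quotas: P5 19, P1 8, P2 4, P3 6, P4 5, P6 13, P7 5, P8 5 (sum 65, leaving 3 seats).
Remainders in descending order: P5 0.9366, P2 0.6799, P6 0.5758, P8 0.2522, P3 0.1706, P4 0.1585, P1 0.1351, P7 0.0912.
Largest remainders: P5, P2, P6 receive the extra seats.
P6 receives 14.

14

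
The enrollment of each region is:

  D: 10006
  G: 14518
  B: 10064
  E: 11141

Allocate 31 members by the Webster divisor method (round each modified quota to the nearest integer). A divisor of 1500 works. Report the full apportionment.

With modified divisor 1500: modified quotas D 6.671, G 9.679, B 6.709, E 7.427.
Rounding to the nearest integer: D 7, G 10, B 7, E 7 (total 31).

D 7; G 10; B 7; E 7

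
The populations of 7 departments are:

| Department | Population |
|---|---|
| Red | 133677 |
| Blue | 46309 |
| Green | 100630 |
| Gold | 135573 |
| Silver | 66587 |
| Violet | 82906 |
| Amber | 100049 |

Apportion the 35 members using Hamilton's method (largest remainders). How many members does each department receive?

Standard divisor: 665731 ÷ 35 ≈ 19020.886.
Standard quotas: Red 7.0279, Blue 2.4346, Green 5.2905, Gold 7.1276, Silver 3.5007, Violet 4.3587, Amber 5.2600.
Lower quotas: Red 7, Blue 2, Green 5, Gold 7, Silver 3, Violet 4, Amber 5 (sum 33, leaving 2 seats).
Remainders in descending order: Silver 0.5007, Blue 0.4346, Violet 0.3587, Green 0.2905, Amber 0.2600, Gold 0.1276, Red 0.0279.
Largest remainders: Silver, Blue receive the extra seats.

Red 7; Blue 3; Green 5; Gold 7; Silver 4; Violet 4; Amber 5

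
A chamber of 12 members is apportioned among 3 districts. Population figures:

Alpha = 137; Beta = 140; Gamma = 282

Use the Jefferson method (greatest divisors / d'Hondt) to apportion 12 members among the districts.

Alpha 3; Beta 3; Gamma 6

Standard divisor 559/12 ≈ 46.583; standard quotas: Alpha 2.941, Beta 3.005, Gamma 6.054.
Rounding down gives 2, 3, 6 = 11 seats, so the divisor must be adjusted.
With modified divisor 43: modified quotas Alpha 3.186, Beta 3.256, Gamma 6.558.
Rounding down: Alpha 3, Beta 3, Gamma 6 (total 12).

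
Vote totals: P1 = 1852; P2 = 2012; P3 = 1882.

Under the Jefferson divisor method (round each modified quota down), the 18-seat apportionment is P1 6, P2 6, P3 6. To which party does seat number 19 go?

Priority for the next seat is population ÷ (current seats + 1).
Priorities: P1 264.571, P2 287.429, P3 268.857.
Highest priority: P2.

P2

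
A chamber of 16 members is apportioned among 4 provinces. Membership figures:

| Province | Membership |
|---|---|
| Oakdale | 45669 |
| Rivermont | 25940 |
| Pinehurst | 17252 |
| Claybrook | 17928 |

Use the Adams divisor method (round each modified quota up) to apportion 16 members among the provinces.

Oakdale 6, Rivermont 4, Pinehurst 3, Claybrook 3

Standard divisor 106789/16 ≈ 6674.312; standard quotas: Oakdale 6.843, Rivermont 3.887, Pinehurst 2.585, Claybrook 2.686.
Rounding up gives 7, 4, 3, 3 = 17 seats, so the divisor must be adjusted.
With modified divisor 8100: modified quotas Oakdale 5.638, Rivermont 3.202, Pinehurst 2.130, Claybrook 2.213.
Rounding up: Oakdale 6, Rivermont 4, Pinehurst 3, Claybrook 3 (total 16).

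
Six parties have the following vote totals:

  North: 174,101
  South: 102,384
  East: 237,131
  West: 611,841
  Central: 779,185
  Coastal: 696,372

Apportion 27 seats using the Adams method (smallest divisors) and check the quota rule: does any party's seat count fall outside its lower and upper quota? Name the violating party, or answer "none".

none

Standard quotas: North 1.807, South 1.063, East 2.462, West 6.351, Central 8.088, Coastal 7.229.
Adams allocation: North 2, South 1, East 3, West 6, Central 8, Coastal 7.
Every allocation lies between the lower and upper quota.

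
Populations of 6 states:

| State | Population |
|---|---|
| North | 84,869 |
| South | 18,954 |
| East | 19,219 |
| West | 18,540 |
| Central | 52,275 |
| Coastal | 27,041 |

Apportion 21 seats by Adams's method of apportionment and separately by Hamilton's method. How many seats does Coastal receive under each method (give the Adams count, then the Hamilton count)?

3 and 2

Adams: North 7, South 2, East 2, West 2, Central 5, Coastal 3.
Hamilton: North 8, South 2, East 2, West 2, Central 5, Coastal 2.
Coastal gets 3 under Adams and 2 under Hamilton.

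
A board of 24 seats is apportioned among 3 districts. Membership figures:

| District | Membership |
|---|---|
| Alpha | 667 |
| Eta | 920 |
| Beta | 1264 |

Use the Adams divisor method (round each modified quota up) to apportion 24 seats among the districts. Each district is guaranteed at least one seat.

Alpha: 6; Eta: 8; Beta: 10

Standard divisor 2851/24 ≈ 118.792; standard quotas: Alpha 5.615, Eta 7.745, Beta 10.640.
Rounding up gives 6, 8, 11 = 25 seats, so the divisor must be adjusted.
With modified divisor 130: modified quotas Alpha 5.131, Eta 7.077, Beta 9.723.
Rounding up: Alpha 6, Eta 8, Beta 10 (total 24).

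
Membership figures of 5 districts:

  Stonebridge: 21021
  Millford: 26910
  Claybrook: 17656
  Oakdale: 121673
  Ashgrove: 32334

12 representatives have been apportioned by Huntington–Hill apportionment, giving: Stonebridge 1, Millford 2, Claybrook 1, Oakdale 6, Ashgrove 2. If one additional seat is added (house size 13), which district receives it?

Oakdale

Priority for the next seat is population ÷ (√(s·(s+1))).
Priorities: Stonebridge 14864.092, Millford 10985.961, Claybrook 12484.677, Oakdale 18774.551, Ashgrove 13200.300.
Highest priority: Oakdale.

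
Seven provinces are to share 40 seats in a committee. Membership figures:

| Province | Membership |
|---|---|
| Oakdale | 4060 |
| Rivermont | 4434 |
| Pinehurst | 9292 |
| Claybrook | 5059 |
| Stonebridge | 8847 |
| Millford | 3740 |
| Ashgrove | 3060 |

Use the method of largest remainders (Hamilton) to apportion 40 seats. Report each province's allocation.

Standard divisor: 38492 ÷ 40 ≈ 962.3.
Standard quotas: Oakdale 4.2191, Rivermont 4.6077, Pinehurst 9.6560, Claybrook 5.2572, Stonebridge 9.1936, Millford 3.8865, Ashgrove 3.1799.
Lower quotas: Oakdale 4, Rivermont 4, Pinehurst 9, Claybrook 5, Stonebridge 9, Millford 3, Ashgrove 3 (sum 37, leaving 3 seats).
Remainders in descending order: Millford 0.8865, Pinehurst 0.6560, Rivermont 0.6077, Claybrook 0.2572, Oakdale 0.2191, Stonebridge 0.1936, Ashgrove 0.1799.
The surplus seats go to Millford, Pinehurst, Rivermont.

Oakdale 4, Rivermont 5, Pinehurst 10, Claybrook 5, Stonebridge 9, Millford 4, Ashgrove 3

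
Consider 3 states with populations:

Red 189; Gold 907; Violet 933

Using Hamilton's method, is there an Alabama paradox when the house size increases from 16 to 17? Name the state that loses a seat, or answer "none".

Red

At 16 seats: Red 2, Gold 7, Violet 7.
At 17 seats: Red 1, Gold 8, Violet 8.
Red drops from 2 to 1.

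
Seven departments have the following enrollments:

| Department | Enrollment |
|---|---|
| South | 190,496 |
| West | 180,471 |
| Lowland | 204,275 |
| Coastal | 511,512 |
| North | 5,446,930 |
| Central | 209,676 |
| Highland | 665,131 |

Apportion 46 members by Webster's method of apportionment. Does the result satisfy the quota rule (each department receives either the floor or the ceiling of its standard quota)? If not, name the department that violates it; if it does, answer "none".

North

Standard quotas: South 1.183, West 1.121, Lowland 1.268, Coastal 3.176, North 33.820, Central 1.302, Highland 4.130.
Webster allocation: South 1, West 1, Lowland 1, Coastal 3, North 35, Central 1, Highland 4.
North has quota 33.820 (lower 33, upper 34) but receives 35 — outside the quota interval.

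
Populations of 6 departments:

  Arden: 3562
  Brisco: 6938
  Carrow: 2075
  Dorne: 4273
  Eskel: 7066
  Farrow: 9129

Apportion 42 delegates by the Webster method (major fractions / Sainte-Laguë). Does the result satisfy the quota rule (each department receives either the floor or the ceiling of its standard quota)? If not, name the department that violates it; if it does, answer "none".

Standard quotas: Arden 4.528, Brisco 8.819, Carrow 2.637, Dorne 5.431, Eskel 8.981, Farrow 11.604.
Webster allocation: Arden 4, Brisco 9, Carrow 3, Dorne 5, Eskel 9, Farrow 12.
Every allocation lies between the lower and upper quota.

none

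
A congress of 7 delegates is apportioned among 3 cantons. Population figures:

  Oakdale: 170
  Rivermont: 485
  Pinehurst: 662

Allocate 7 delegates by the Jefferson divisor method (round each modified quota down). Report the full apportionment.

Oakdale=1, Rivermont=2, Pinehurst=4

Standard divisor 1317/7 ≈ 188.143; standard quotas: Oakdale 0.904, Rivermont 2.578, Pinehurst 3.519.
Rounding down gives 0, 2, 3 = 5 seats, so the divisor must be adjusted.
With modified divisor 164: modified quotas Oakdale 1.037, Rivermont 2.957, Pinehurst 4.037.
Rounding down: Oakdale 1, Rivermont 2, Pinehurst 4 (total 7).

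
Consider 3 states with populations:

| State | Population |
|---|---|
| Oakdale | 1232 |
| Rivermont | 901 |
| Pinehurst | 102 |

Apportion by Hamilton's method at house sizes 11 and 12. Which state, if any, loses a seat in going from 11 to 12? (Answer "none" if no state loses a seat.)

At 11 seats: Oakdale 6, Rivermont 4, Pinehurst 1.
At 12 seats: Oakdale 7, Rivermont 5, Pinehurst 0.
Pinehurst drops from 1 to 0.

Pinehurst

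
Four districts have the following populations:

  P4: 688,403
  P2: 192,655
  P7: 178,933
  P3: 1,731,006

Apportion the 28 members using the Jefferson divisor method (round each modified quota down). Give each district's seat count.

Standard divisor 2790997/28 ≈ 99678.464; standard quotas: P4 6.906, P2 1.933, P7 1.795, P3 17.366.
Rounding down gives 6, 1, 1, 17 = 25 seats, so the divisor must be adjusted.
With modified divisor 93600: modified quotas P4 7.355, P2 2.058, P7 1.912, P3 18.494.
Rounding down: P4 7, P2 2, P7 1, P3 18 (total 28).

P4: 7, P2: 2, P7: 1, P3: 18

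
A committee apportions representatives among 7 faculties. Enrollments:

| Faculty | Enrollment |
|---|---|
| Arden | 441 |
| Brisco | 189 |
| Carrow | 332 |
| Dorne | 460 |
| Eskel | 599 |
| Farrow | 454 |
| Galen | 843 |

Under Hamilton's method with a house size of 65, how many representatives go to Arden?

9

Total 3318; standard divisor 3318/65 ≈ 51.046.
Standard quotas: Arden 8.639, Brisco 3.703, Carrow 6.504, Dorne 9.011, Eskel 11.734, Farrow 8.894, Galen 16.514.
Lower quotas: Arden 8, Brisco 3, Carrow 6, Dorne 9, Eskel 11, Farrow 8, Galen 16 (sum 61, leaving 4 seats).
Remainders in descending order: Farrow 0.894, Eskel 0.734, Brisco 0.703, Arden 0.639, Galen 0.514, Carrow 0.504, Dorne 0.011.
Largest remainders: Farrow, Eskel, Brisco, Arden receive the extra seats.
Arden receives 9.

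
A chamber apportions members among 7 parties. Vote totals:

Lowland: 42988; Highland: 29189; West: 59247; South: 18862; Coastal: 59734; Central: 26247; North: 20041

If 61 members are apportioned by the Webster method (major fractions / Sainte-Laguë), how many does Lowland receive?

10

Standard divisor 256308/61 ≈ 4201.77; standard quotas: Lowland 10.231, Highland 6.947, West 14.100, South 4.489, Coastal 14.216, Central 6.247, North 4.770.
Rounding to the nearest integer gives 10, 7, 14, 4, 14, 6, 5 = 60 seats, so the divisor must be adjusted.
With modified divisor 4160: modified quotas Lowland 10.334, Highland 7.017, West 14.242, South 4.534, Coastal 14.359, Central 6.309, North 4.818.
Rounding to the nearest integer: Lowland 10, Highland 7, West 14, South 5, Coastal 14, Central 6, North 5 (total 61).
Lowland receives 10.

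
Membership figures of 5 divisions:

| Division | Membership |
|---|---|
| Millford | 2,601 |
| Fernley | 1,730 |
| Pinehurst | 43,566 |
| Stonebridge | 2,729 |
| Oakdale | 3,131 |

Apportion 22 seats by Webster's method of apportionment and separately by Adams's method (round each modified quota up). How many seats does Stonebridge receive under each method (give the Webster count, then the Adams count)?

1 and 2

Webster: Millford 1, Fernley 1, Pinehurst 18, Stonebridge 1, Oakdale 1.
Adams: Millford 1, Fernley 1, Pinehurst 16, Stonebridge 2, Oakdale 2.
Stonebridge gets 1 under Webster and 2 under Adams.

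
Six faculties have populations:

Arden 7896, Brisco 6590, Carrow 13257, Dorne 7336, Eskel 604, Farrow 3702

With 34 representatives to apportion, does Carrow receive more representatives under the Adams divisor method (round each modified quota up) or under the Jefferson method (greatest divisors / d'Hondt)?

Adams: Arden 7, Brisco 6, Carrow 11, Dorne 6, Eskel 1, Farrow 3.
Jefferson: Arden 7, Brisco 6, Carrow 12, Dorne 6, Eskel 0, Farrow 3.
Carrow gets 11 under Adams and 12 under Jefferson.

Jefferson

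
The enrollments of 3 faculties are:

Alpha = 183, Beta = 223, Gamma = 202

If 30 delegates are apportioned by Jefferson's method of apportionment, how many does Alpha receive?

9

Standard divisor 608/30 ≈ 20.267; standard quotas: Alpha 9.030, Beta 11.003, Gamma 9.967.
Rounding down gives 9, 11, 9 = 29 seats, so the divisor must be adjusted.
With modified divisor 20: modified quotas Alpha 9.150, Beta 11.150, Gamma 10.100.
Rounding down: Alpha 9, Beta 11, Gamma 10 (total 30).
Alpha receives 9.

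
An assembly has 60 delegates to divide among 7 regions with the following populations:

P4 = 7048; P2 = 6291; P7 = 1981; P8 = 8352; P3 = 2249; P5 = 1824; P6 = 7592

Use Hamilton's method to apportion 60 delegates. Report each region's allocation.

P4=12; P2=11; P7=3; P8=14; P3=4; P5=3; P6=13

Standard divisor: 35337 ÷ 60 ≈ 588.95.
Standard quotas: P4 11.9671, P2 10.6817, P7 3.3636, P8 14.1812, P3 3.8187, P5 3.0970, P6 12.8907.
Lower quotas: P4 11, P2 10, P7 3, P8 14, P3 3, P5 3, P6 12 (sum 56, leaving 4 seats).
Remainders in descending order: P4 0.9671, P6 0.8907, P3 0.8187, P2 0.6817, P7 0.3636, P8 0.1812, P5 0.0970.
Largest remainders: P4, P6, P3, P2 receive the extra seats.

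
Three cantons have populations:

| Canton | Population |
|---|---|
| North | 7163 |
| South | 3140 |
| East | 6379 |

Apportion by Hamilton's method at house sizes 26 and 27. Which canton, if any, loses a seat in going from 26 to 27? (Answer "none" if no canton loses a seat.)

At 26 seats: North 11, South 5, East 10.
At 27 seats: North 12, South 5, East 10.
No canton's allocation decreased.

none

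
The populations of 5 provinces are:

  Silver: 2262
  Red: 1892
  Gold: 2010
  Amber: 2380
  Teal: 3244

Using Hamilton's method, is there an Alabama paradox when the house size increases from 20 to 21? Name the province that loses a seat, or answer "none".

At 20 seats: Silver 4, Red 3, Gold 3, Amber 4, Teal 6.
At 21 seats: Silver 4, Red 3, Gold 4, Amber 4, Teal 6.
No province's allocation decreased.

none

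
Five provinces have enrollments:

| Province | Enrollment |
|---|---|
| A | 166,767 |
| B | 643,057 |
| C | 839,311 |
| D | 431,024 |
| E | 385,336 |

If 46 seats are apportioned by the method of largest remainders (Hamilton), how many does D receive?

8

Standard divisor: 2465495 ÷ 46 ≈ 53597.717.
Standard quotas: A 3.1115, B 11.9978, C 15.6595, D 8.0418, E 7.1894.
Lower quotas: A 3, B 11, C 15, D 8, E 7 (sum 44, leaving 2 seats).
Remainders in descending order: B 0.9978, C 0.6595, E 0.1894, A 0.1115, D 0.0418.
Largest remainders: B, C receive the extra seats.
D receives 8.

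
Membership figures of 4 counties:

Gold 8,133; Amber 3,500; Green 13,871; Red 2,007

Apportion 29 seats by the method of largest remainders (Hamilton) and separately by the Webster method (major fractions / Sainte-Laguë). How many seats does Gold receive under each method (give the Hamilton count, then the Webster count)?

8 and 9

Hamilton: Gold 8, Amber 4, Green 15, Red 2.
Webster: Gold 9, Amber 4, Green 14, Red 2.
Gold gets 8 under Hamilton and 9 under Webster.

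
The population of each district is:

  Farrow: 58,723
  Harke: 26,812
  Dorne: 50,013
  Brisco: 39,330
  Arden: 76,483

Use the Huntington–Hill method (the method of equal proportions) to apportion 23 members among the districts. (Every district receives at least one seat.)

With divisor 11065: modified quotas Farrow 5.307, Harke 2.423, Dorne 4.520, Brisco 3.554, Arden 6.912.
Geometric-mean thresholds: Farrow √(5·6)=5.477, Harke √(2·3)=2.449, Dorne √(4·5)=4.472, Brisco √(3·4)=3.464, Arden √(6·7)=6.481.
Each quota rounded against its threshold gives Farrow 5, Harke 2, Dorne 5, Brisco 4, Arden 7 (total 23).

Farrow=5, Harke=2, Dorne=5, Brisco=4, Arden=7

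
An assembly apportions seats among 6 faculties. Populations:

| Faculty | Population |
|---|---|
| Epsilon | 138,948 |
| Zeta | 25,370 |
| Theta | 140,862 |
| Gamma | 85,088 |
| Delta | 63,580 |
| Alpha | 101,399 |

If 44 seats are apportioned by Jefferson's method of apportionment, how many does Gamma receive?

7

Standard divisor 555247/44 ≈ 12619.25; standard quotas: Epsilon 11.011, Zeta 2.010, Theta 11.162, Gamma 6.743, Delta 5.038, Alpha 8.035.
Rounding down gives 11, 2, 11, 6, 5, 8 = 43 seats, so the divisor must be adjusted.
With modified divisor 11900: modified quotas Epsilon 11.676, Zeta 2.132, Theta 11.837, Gamma 7.150, Delta 5.343, Alpha 8.521.
Rounding down: Epsilon 11, Zeta 2, Theta 11, Gamma 7, Delta 5, Alpha 8 (total 44).
Gamma receives 7.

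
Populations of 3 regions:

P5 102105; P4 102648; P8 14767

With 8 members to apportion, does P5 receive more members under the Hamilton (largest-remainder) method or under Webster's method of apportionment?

Hamilton

Hamilton: P5 4, P4 4, P8 0.
Webster: P5 3, P4 4, P8 1.
P5 gets 4 under Hamilton and 3 under Webster.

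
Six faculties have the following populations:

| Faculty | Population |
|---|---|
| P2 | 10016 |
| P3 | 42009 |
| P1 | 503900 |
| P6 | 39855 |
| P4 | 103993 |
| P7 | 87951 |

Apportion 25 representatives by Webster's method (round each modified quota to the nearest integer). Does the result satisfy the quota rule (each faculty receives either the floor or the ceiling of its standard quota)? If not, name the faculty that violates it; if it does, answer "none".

Standard quotas: P2 0.318, P3 1.333, P1 15.992, P6 1.265, P4 3.300, P7 2.791.
Webster allocation: P2 0, P3 1, P1 17, P6 1, P4 3, P7 3.
P1 has quota 15.992 (lower 15, upper 16) but receives 17 — outside the quota interval.

P1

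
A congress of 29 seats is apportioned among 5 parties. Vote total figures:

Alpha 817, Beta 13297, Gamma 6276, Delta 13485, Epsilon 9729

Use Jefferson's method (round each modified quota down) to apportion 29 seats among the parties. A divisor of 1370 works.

With modified divisor 1370: modified quotas Alpha 0.596, Beta 9.706, Gamma 4.581, Delta 9.843, Epsilon 7.101.
Rounding down: Alpha 0, Beta 9, Gamma 4, Delta 9, Epsilon 7 (total 29).

Alpha 0, Beta 9, Gamma 4, Delta 9, Epsilon 7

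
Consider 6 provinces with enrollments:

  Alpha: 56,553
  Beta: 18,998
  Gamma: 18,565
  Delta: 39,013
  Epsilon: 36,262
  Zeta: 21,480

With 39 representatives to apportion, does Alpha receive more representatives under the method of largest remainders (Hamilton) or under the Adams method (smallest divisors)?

Hamilton

Hamilton: Alpha 12, Beta 4, Gamma 4, Delta 8, Epsilon 7, Zeta 4.
Adams: Alpha 11, Beta 4, Gamma 4, Delta 8, Epsilon 7, Zeta 5.
Alpha gets 12 under Hamilton and 11 under Adams.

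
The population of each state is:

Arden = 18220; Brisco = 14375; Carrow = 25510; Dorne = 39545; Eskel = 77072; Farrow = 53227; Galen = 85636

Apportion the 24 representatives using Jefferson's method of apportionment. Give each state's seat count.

Standard divisor 313585/24 ≈ 13066.042; standard quotas: Arden 1.394, Brisco 1.100, Carrow 1.952, Dorne 3.027, Eskel 5.899, Farrow 4.074, Galen 6.554.
Rounding down gives 1, 1, 1, 3, 5, 4, 6 = 21 seats, so the divisor must be adjusted.
With modified divisor 11600: modified quotas Arden 1.571, Brisco 1.239, Carrow 2.199, Dorne 3.409, Eskel 6.644, Farrow 4.589, Galen 7.382.
Rounding down: Arden 1, Brisco 1, Carrow 2, Dorne 3, Eskel 6, Farrow 4, Galen 7 (total 24).

Arden: 1, Brisco: 1, Carrow: 2, Dorne: 3, Eskel: 6, Farrow: 4, Galen: 7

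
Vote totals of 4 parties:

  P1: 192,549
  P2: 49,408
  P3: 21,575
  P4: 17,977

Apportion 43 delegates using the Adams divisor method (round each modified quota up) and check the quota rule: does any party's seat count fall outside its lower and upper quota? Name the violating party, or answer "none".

P1

Standard quotas: P1 29.412, P2 7.547, P3 3.296, P4 2.746.
Adams allocation: P1 28, P2 8, P3 4, P4 3.
P1 has quota 29.412 (lower 29, upper 30) but receives 28 — outside the quota interval.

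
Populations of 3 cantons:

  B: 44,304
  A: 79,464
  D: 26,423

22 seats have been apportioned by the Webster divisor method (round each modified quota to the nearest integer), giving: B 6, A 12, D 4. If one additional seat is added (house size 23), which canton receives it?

Priority for the next seat is population ÷ (current seats + 0.5).
Priorities: B 6816.000, A 6357.120, D 5871.778.
Highest priority: B.

B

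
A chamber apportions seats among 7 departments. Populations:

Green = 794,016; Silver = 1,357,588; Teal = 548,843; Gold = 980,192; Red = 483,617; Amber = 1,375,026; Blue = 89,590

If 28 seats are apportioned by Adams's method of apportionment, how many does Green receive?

4

Standard divisor 5628872/28 ≈ 201031.143; standard quotas: Green 3.950, Silver 6.753, Teal 2.730, Gold 4.876, Red 2.406, Amber 6.840, Blue 0.446.
Rounding up gives 4, 7, 3, 5, 3, 7, 1 = 30 seats, so the divisor must be adjusted.
With modified divisor 235500: modified quotas Green 3.372, Silver 5.765, Teal 2.331, Gold 4.162, Red 2.054, Amber 5.839, Blue 0.380.
Rounding up: Green 4, Silver 6, Teal 3, Gold 5, Red 3, Amber 6, Blue 1 (total 28).
Green receives 4.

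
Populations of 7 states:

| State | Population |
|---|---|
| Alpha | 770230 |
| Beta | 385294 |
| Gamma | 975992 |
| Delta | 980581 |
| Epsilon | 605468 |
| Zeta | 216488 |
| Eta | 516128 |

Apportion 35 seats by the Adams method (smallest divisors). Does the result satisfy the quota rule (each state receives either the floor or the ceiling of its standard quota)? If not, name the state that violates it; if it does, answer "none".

Standard quotas: Alpha 6.058, Beta 3.030, Gamma 7.676, Delta 7.712, Epsilon 4.762, Zeta 1.703, Eta 4.059.
Adams allocation: Alpha 6, Beta 3, Gamma 7, Delta 8, Epsilon 5, Zeta 2, Eta 4.
Every allocation lies between the lower and upper quota.

none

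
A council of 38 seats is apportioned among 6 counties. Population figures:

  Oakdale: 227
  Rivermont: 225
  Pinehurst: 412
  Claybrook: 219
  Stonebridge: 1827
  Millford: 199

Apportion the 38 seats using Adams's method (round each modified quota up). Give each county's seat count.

Standard divisor 3109/38 ≈ 81.816; standard quotas: Oakdale 2.775, Rivermont 2.750, Pinehurst 5.036, Claybrook 2.677, Stonebridge 22.331, Millford 2.432.
Rounding up gives 3, 3, 6, 3, 23, 3 = 41 seats, so the divisor must be adjusted.
With modified divisor 90: modified quotas Oakdale 2.522, Rivermont 2.500, Pinehurst 4.578, Claybrook 2.433, Stonebridge 20.300, Millford 2.211.
Rounding up: Oakdale 3, Rivermont 3, Pinehurst 5, Claybrook 3, Stonebridge 21, Millford 3 (total 38).

Oakdale: 3, Rivermont: 3, Pinehurst: 5, Claybrook: 3, Stonebridge: 21, Millford: 3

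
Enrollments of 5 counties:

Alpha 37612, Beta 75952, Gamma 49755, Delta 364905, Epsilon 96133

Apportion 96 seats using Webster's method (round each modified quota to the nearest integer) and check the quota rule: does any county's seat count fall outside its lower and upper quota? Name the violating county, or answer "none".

Standard quotas: Alpha 5.783, Beta 11.678, Gamma 7.650, Delta 56.107, Epsilon 14.781.
Webster allocation: Alpha 6, Beta 12, Gamma 8, Delta 55, Epsilon 15.
Delta has quota 56.107 (lower 56, upper 57) but receives 55 — outside the quota interval.

Delta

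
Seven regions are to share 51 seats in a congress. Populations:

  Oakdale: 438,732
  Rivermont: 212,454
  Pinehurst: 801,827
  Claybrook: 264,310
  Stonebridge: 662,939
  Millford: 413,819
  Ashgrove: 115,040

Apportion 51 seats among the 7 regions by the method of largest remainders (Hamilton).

Total 2909121; standard divisor 2909121/51 ≈ 57041.588.
Standard quotas: Oakdale 7.6914, Rivermont 3.7245, Pinehurst 14.0569, Claybrook 4.6336, Stonebridge 11.6220, Millford 7.2547, Ashgrove 2.0168.
Lower quotas: Oakdale 7, Rivermont 3, Pinehurst 14, Claybrook 4, Stonebridge 11, Millford 7, Ashgrove 2 (sum 48, leaving 3 seats).
Remainders in descending order: Rivermont 0.7245, Oakdale 0.6914, Claybrook 0.6336, Stonebridge 0.6220, Millford 0.2547, Pinehurst 0.0569, Ashgrove 0.0168.
The surplus seats go to Rivermont, Oakdale, Claybrook.

Oakdale 8; Rivermont 4; Pinehurst 14; Claybrook 5; Stonebridge 11; Millford 7; Ashgrove 2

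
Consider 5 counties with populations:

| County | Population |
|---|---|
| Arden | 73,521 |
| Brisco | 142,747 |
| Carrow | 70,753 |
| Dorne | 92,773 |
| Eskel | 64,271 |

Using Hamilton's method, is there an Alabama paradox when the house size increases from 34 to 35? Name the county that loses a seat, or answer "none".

none

At 34 seats: Arden 6, Brisco 11, Carrow 5, Dorne 7, Eskel 5.
At 35 seats: Arden 6, Brisco 11, Carrow 6, Dorne 7, Eskel 5.
No county's allocation decreased.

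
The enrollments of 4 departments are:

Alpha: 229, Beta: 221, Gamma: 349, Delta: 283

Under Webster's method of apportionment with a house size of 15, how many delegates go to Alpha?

Standard divisor 1082/15 ≈ 72.133; standard quotas: Alpha 3.175, Beta 3.064, Gamma 4.838, Delta 3.923.
Rounding to the nearest integer gives Alpha 3, Beta 3, Gamma 5, Delta 4 — total 15, matching the house size, so no adjustment is needed.
Alpha receives 3.

3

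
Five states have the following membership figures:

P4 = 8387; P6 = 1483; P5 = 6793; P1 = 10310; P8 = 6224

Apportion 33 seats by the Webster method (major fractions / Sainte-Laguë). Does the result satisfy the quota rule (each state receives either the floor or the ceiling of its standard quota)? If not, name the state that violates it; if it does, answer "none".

none

Standard quotas: P4 8.337, P6 1.474, P5 6.753, P1 10.249, P8 6.187.
Webster allocation: P4 8, P6 2, P5 7, P1 10, P8 6.
Every allocation lies between the lower and upper quota.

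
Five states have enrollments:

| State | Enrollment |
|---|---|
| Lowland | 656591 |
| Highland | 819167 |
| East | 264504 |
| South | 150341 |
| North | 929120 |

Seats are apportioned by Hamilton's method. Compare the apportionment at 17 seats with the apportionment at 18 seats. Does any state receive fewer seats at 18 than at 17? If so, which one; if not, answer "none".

At 17 seats: Lowland 4, Highland 5, East 1, South 1, North 6.
At 18 seats: Lowland 4, Highland 5, East 2, South 1, North 6.
No state's allocation decreased.

none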